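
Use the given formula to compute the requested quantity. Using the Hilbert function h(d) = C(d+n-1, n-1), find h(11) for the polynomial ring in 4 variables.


The Hilbert function for the polynomial ring in 4 variables is:
h(d) = C(d+n-1, n-1)
h(11) = C(11+4-1, 4-1) = C(14, 3)
= 14! / (3! * 11!)
= 364

364


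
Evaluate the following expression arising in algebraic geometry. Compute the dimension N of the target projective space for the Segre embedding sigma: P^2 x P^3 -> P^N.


The Segre embedding maps P^m x P^n into P^N via
all products of coordinates from each factor.
N = (m+1)(n+1) - 1
N = (2+1)(3+1) - 1
N = 3*4 - 1
N = 12 - 1 = 11

11


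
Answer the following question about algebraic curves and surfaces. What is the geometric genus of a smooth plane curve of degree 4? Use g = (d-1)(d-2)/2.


Using the genus formula for smooth plane curves:
g = (d-1)(d-2)/2
g = (4-1)(4-2)/2
g = 3*2/2
g = 6/2 = 3

3


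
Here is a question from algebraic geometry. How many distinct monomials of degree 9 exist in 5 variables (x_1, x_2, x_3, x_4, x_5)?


The number of degree-9 monomials in 5 variables is C(d+n-1, n-1).
= C(9+5-1, 5-1) = C(13, 4)
= 715

715


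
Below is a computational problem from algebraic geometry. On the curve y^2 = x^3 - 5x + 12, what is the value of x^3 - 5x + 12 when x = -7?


Compute x^3 - 5x + 12 at x = -7:
x^3 = (-7)^3 = -343
(-5)*x = (-5)*(-7) = 35
Sum: -343 + 35 + 12 = -296

-296


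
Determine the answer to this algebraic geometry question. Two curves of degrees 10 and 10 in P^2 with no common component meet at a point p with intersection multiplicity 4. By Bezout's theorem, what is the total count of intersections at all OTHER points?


By Bezout's theorem, the total intersection number is d1 * d2.
Total = 10 * 10 = 100
Intersection multiplicity at p = 4
Remaining intersections = 100 - 4 = 96

96


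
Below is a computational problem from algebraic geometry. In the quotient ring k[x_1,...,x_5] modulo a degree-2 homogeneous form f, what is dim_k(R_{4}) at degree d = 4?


For R = k[x_1,...,x_n]/(f) with f homogeneous of degree e:
The Hilbert series is (1 - t^e)/(1 - t)^n.
So h(d) = C(d+n-1, n-1) - C(d-e+n-1, n-1) for d >= e.
With n=5, e=2, d=4:
C(4+5-1, 5-1) = C(8, 4) = 70
C(4-2+5-1, 5-1) = C(6, 4) = 15
h(4) = 70 - 15 = 55

55


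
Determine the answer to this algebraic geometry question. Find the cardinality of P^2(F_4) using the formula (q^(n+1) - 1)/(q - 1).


P^2(F_4) has (q^(n+1) - 1)/(q - 1) points.
= 4^2 + 4^1 + 4^0
= 16 + 4 + 1
= 21

21


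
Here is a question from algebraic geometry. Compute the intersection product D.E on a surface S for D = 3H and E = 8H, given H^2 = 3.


Using bilinearity of the intersection pairing on a surface S:
(aH).(bH) = ab * (H.H)
We have H^2 = 3.
D.E = (3H).(8H) = 3*8*3
= 24*3
= 72

72


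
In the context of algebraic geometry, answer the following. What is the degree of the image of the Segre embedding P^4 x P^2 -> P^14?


The degree of the Segre variety P^4 x P^2 is C(m+n, m).
= C(6, 4)
= 15

15


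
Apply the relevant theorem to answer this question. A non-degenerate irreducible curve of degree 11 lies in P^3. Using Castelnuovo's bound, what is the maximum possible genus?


Castelnuovo's bound: write d - 1 = m(r-1) + epsilon with 0 <= epsilon < r-1.
d - 1 = 11 - 1 = 10
r - 1 = 3 - 1 = 2
10 = 5*2 + 0, so m = 5, epsilon = 0
pi(d, r) = m(m-1)(r-1)/2 + m*epsilon
= 5*4*2/2 + 5*0
= 40/2 + 0
= 20 + 0 = 20

20


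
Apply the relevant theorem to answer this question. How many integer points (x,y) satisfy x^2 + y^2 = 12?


Systematically check integer values of x where x^2 <= 12.
For each valid x, check if 12 - x^2 is a perfect square.
Total integer solutions found: 0

0


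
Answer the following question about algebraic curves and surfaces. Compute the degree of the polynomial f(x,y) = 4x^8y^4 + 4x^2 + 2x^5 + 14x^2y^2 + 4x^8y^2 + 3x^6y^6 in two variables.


Examine each term for its total degree (sum of exponents).
  Term '4x^8y^4' has total degree 8+4 = 12.
  Term '4x^2' has total degree 2+0 = 2.
  Term '2x^5' has total degree 5+0 = 5.
  Term '14x^2y^2' has total degree 2+2 = 4.
  Term '4x^8y^2' has total degree 8+2 = 10.
  Term '3x^6y^6' has total degree 6+6 = 12.
The maximum total degree among all terms is 12.

12


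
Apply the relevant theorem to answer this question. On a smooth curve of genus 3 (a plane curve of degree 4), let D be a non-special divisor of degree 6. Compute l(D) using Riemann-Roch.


First, compute the genus of a smooth plane curve of degree 4:
g = (d-1)(d-2)/2 = (4-1)(4-2)/2 = 3
For a non-special divisor D (i.e., h^1(D) = 0), Riemann-Roch gives:
l(D) = deg(D) - g + 1
Since deg(D) = 6 >= 2g - 1 = 5, D is non-special.
l(D) = 6 - 3 + 1 = 4

4


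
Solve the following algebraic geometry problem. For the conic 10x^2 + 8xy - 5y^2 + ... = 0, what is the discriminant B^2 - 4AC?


The discriminant of a conic Ax^2 + Bxy + Cy^2 + ... = 0 is B^2 - 4AC.
B^2 = 8^2 = 64
4AC = 4*10*(-5) = -200
Discriminant = 64 + 200 = 264

264


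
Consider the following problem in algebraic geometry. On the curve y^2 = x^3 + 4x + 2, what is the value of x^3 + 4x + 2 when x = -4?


Compute x^3 + 4x + 2 at x = -4:
x^3 = (-4)^3 = -64
4*x = 4*(-4) = -16
Sum: -64 - 16 + 2 = -78

-78


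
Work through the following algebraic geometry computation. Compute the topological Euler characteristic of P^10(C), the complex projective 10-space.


The complex projective space P^10 has one cell in each even real dimension 0, 2, ..., 20.
The cohomology groups are H^{2k}(P^10) = Z for k = 0,...,10, and 0 otherwise.
Euler characteristic = sum of Betti numbers = 1 per even-dimensional cohomology group.
chi(P^10) = 10 + 1 = 11

11


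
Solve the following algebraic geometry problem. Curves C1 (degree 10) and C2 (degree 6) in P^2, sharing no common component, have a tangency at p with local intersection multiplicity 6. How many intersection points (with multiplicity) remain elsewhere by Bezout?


By Bezout's theorem, the total intersection number is d1 * d2.
Total = 10 * 6 = 60
Intersection multiplicity at p = 6
Remaining intersections = 60 - 6 = 54

54


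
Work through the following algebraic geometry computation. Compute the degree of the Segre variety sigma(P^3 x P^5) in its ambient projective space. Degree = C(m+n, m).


The degree of the Segre variety P^3 x P^5 is C(m+n, m).
= C(8, 3)
= 56

56


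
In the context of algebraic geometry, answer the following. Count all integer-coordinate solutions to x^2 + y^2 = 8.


Systematically check integer values of x where x^2 <= 8.
For each valid x, check if 8 - x^2 is a perfect square.
x=2: 8 - 4 = 4, sqrt = 2 (valid)
Total integer solutions found: 4

4


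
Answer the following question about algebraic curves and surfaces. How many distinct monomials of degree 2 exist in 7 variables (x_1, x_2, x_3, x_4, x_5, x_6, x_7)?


The number of degree-2 monomials in 7 variables is C(d+n-1, n-1).
= C(2+7-1, 7-1) = C(8, 6)
= 28

28


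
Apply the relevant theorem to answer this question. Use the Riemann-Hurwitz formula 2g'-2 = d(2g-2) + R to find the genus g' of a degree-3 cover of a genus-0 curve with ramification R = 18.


Riemann-Hurwitz formula: 2g' - 2 = d(2g - 2) + R
Given: d = 3, g = 0, R = 18
2g' - 2 = 3*(2*0 - 2) + 18
2g' - 2 = 3*(-2) + 18
2g' - 2 = -6 + 18 = 12
2g' = 14
g' = 7

7


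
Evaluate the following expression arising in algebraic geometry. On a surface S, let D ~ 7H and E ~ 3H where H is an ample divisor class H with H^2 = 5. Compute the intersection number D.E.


Using bilinearity of the intersection pairing on a surface S:
(aH).(bH) = ab * (H.H)
We have H^2 = 5.
D.E = (7H).(3H) = 7*3*5
= 21*5
= 105

105


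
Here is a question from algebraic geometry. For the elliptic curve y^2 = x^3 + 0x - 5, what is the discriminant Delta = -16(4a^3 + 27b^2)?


Compute each component:
4a^3 = 4*0^3 = 4*0 = 0
27b^2 = 27*(-5)^2 = 27*25 = 675
4a^3 + 27b^2 = 0 + 675 = 675
Delta = -16*675 = -10800

-10800


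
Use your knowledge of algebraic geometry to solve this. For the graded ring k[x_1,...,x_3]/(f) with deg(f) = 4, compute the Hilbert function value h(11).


For R = k[x_1,...,x_n]/(f) with f homogeneous of degree e:
The Hilbert series is (1 - t^e)/(1 - t)^n.
So h(d) = C(d+n-1, n-1) - C(d-e+n-1, n-1) for d >= e.
With n=3, e=4, d=11:
C(11+3-1, 3-1) = C(13, 2) = 78
C(11-4+3-1, 3-1) = C(9, 2) = 36
h(11) = 78 - 36 = 42

42


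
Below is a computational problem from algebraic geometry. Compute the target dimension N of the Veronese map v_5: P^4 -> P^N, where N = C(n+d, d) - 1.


The Veronese embedding v_d: P^n -> P^N maps each point to all
degree-d monomials in n+1 homogeneous coordinates.
N = C(n+d, d) - 1
N = C(4+5, 5) - 1
N = C(9, 5) - 1
C(9, 5) = 126
N = 126 - 1 = 125

125


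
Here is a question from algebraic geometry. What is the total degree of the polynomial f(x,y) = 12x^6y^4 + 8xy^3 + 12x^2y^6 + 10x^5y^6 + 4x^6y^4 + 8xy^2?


Examine each term for its total degree (sum of exponents).
  Term '12x^6y^4' has total degree 6+4 = 10.
  Term '8xy^3' has total degree 1+3 = 4.
  Term '12x^2y^6' has total degree 2+6 = 8.
  Term '10x^5y^6' has total degree 5+6 = 11.
  Term '4x^6y^4' has total degree 6+4 = 10.
  Term '8xy^2' has total degree 1+2 = 3.
The maximum total degree among all terms is 11.

11


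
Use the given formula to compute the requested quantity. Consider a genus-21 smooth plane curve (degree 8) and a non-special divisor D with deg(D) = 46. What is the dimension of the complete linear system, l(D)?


First, compute the genus of a smooth plane curve of degree 8:
g = (d-1)(d-2)/2 = (8-1)(8-2)/2 = 21
For a non-special divisor D (i.e., h^1(D) = 0), Riemann-Roch gives:
l(D) = deg(D) - g + 1
Since deg(D) = 46 >= 2g - 1 = 41, D is non-special.
l(D) = 46 - 21 + 1 = 26

26


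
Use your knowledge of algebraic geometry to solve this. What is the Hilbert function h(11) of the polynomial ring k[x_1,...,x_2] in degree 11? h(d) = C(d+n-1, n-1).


The Hilbert function for the polynomial ring in 2 variables is:
h(d) = C(d+n-1, n-1)
h(11) = C(11+2-1, 2-1) = C(12, 1)
= 12! / (1! * 11!)
= 12

12


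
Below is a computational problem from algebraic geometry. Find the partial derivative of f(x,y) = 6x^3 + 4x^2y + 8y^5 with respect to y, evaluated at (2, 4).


df/dy = 4*x^2 + 5*8*y^4
At (2,4): 4*2^2 + 5*8*4^4
= 16 + 10240
= 10256

10256


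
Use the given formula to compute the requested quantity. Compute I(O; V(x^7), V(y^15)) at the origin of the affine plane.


The intersection multiplicity of V(x^a) and V(y^b) at the origin is:
I(O; V(x^7), V(y^15)) = dim_k(k[x,y]/(x^7, y^15))
A basis for k[x,y]/(x^7, y^15) is the set of monomials x^i * y^j
where 0 <= i < 7 and 0 <= j < 15.
The number of such monomials is 7 * 15 = 105

105


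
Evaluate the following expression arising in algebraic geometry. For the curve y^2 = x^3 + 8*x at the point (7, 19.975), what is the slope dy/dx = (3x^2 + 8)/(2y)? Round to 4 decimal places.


Using implicit differentiation of y^2 = x^3 + 8*x:
2y * dy/dx = 3x^2 + 8
dy/dx = (3x^2 + 8)/(2y)
Numerator: 3*7^2 + 8 = 155
Denominator: 2*19.975 = 39.95
dy/dx = 155/39.95 = 3.8798

3.8798


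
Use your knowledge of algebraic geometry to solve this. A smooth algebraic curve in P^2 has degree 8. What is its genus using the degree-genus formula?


Using the genus formula for smooth plane curves:
g = (d-1)(d-2)/2
g = (8-1)(8-2)/2
g = 7*6/2
g = 42/2 = 21

21


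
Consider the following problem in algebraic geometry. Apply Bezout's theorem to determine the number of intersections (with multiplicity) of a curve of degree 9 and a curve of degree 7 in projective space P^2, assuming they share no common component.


Bezout's theorem states the intersection count equals the product of degrees.
Intersection count = 9 * 7 = 63

63


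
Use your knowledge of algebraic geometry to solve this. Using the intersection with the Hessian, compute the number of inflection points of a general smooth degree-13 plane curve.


For a general smooth plane curve C of degree d, the inflection points are
the intersection of C with its Hessian curve, which has degree 3(d-2).
By Bezout, the total intersection number is d * 3(d-2) = 13 * 33 = 429.
For a general curve every flex is ordinary, so each contributes
multiplicity 1 to C·Hess(C), and the number of distinct inflection
points is 3d(d-2).
Inflection points = 3*13*(13-2) = 3*13*11 = 429

429


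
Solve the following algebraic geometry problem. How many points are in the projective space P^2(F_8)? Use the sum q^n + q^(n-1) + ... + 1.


P^2(F_8) has (q^(n+1) - 1)/(q - 1) points.
= 8^2 + 8^1 + 8^0
= 64 + 8 + 1
= 73

73


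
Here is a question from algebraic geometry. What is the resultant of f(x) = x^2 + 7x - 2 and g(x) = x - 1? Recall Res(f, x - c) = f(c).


For Res(f, x - c), we evaluate f at x = c.
f(1) = 1^2 + 7*1 - 2
= 1 + 7 - 2
= 8 - 2 = 6
Res(f, g) = 6

6


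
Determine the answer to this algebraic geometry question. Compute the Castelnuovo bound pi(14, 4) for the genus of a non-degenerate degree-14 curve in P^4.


Castelnuovo's bound: write d - 1 = m(r-1) + epsilon with 0 <= epsilon < r-1.
d - 1 = 14 - 1 = 13
r - 1 = 4 - 1 = 3
13 = 4*3 + 1, so m = 4, epsilon = 1
pi(d, r) = m(m-1)(r-1)/2 + m*epsilon
= 4*3*3/2 + 4*1
= 36/2 + 4
= 18 + 4 = 22

22


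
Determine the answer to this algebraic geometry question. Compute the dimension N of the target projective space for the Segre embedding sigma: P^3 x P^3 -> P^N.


The Segre embedding maps P^m x P^n into P^N via
all products of coordinates from each factor.
N = (m+1)(n+1) - 1
N = (3+1)(3+1) - 1
N = 4*4 - 1
N = 16 - 1 = 15

15


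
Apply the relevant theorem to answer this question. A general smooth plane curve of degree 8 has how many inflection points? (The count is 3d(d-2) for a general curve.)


For a general smooth plane curve C of degree d, the inflection points are
the intersection of C with its Hessian curve, which has degree 3(d-2).
By Bezout, the total intersection number is d * 3(d-2) = 8 * 18 = 144.
For a general curve every flex is ordinary, so each contributes
multiplicity 1 to C·Hess(C), and the number of distinct inflection
points is 3d(d-2).
Inflection points = 3*8*(8-2) = 3*8*6 = 144

144


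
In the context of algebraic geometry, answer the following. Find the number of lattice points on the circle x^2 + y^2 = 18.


Systematically check integer values of x where x^2 <= 18.
For each valid x, check if 18 - x^2 is a perfect square.
x=3: 18 - 9 = 9, sqrt = 3 (valid)
Total integer solutions found: 4

4


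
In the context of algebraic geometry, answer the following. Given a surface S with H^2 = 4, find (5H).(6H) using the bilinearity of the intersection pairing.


Using bilinearity of the intersection pairing on a surface S:
(aH).(bH) = ab * (H.H)
We have H^2 = 4.
D.E = (5H).(6H) = 5*6*4
= 30*4
= 120

120


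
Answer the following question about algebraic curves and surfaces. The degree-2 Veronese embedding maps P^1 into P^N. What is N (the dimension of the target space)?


The Veronese embedding v_d: P^n -> P^N maps each point to all
degree-d monomials in n+1 homogeneous coordinates.
N = C(n+d, d) - 1
N = C(1+2, 2) - 1
N = C(3, 2) - 1
C(3, 2) = 3
N = 3 - 1 = 2

2


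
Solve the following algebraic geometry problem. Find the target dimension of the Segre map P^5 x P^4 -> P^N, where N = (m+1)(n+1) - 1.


The Segre embedding maps P^m x P^n into P^N via
all products of coordinates from each factor.
N = (m+1)(n+1) - 1
N = (5+1)(4+1) - 1
N = 6*5 - 1
N = 30 - 1 = 29

29


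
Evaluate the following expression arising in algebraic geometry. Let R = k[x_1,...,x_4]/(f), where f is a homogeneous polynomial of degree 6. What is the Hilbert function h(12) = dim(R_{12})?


For R = k[x_1,...,x_n]/(f) with f homogeneous of degree e:
The Hilbert series is (1 - t^e)/(1 - t)^n.
So h(d) = C(d+n-1, n-1) - C(d-e+n-1, n-1) for d >= e.
With n=4, e=6, d=12:
C(12+4-1, 4-1) = C(15, 3) = 455
C(12-6+4-1, 4-1) = C(9, 3) = 84
h(12) = 455 - 84 = 371

371


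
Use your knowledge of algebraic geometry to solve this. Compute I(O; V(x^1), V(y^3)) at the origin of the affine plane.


The intersection multiplicity of V(x^a) and V(y^b) at the origin is:
I(O; V(x^1), V(y^3)) = dim_k(k[x,y]/(x^1, y^3))
A basis for k[x,y]/(x^1, y^3) is the set of monomials x^i * y^j
where 0 <= i < 1 and 0 <= j < 3.
The number of such monomials is 1 * 3 = 3

3


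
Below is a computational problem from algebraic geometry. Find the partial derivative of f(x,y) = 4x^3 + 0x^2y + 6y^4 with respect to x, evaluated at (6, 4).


df/dx = 3*4*x^2 + 2*0*x^1*y
At (6,4): 3*4*6^2 + 2*0*6^1*4
= 432 + 0
= 432

432


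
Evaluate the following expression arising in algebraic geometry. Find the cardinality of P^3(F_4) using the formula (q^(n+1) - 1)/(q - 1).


P^3(F_4) has (q^(n+1) - 1)/(q - 1) points.
= 4^3 + 4^2 + 4^1 + 4^0
= 64 + 16 + 4 + 1
= 85

85


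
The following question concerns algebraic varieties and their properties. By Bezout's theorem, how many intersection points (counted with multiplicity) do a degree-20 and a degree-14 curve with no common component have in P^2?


Bezout's theorem states the intersection count equals the product of degrees.
Intersection count = 20 * 14 = 280

280


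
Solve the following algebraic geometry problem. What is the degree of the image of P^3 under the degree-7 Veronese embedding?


The Veronese variety v_7(P^3) has degree d^r.
d^r = 7^3 = 343

343


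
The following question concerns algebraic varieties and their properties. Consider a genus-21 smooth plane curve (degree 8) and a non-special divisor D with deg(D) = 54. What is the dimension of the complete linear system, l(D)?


First, compute the genus of a smooth plane curve of degree 8:
g = (d-1)(d-2)/2 = (8-1)(8-2)/2 = 21
For a non-special divisor D (i.e., h^1(D) = 0), Riemann-Roch gives:
l(D) = deg(D) - g + 1
Since deg(D) = 54 >= 2g - 1 = 41, D is non-special.
l(D) = 54 - 21 + 1 = 34

34


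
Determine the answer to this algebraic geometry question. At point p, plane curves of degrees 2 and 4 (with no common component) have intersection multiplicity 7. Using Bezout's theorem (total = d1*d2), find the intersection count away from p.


By Bezout's theorem, the total intersection number is d1 * d2.
Total = 2 * 4 = 8
Intersection multiplicity at p = 7
Remaining intersections = 8 - 7 = 1

1


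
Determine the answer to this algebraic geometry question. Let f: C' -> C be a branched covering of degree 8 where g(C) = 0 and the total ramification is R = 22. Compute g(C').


Riemann-Hurwitz formula: 2g' - 2 = d(2g - 2) + R
Given: d = 8, g = 0, R = 22
2g' - 2 = 8*(2*0 - 2) + 22
2g' - 2 = 8*(-2) + 22
2g' - 2 = -16 + 22 = 6
2g' = 8
g' = 4

4


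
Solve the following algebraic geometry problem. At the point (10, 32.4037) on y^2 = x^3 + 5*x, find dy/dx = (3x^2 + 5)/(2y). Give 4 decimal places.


Using implicit differentiation of y^2 = x^3 + 5*x:
2y * dy/dx = 3x^2 + 5
dy/dx = (3x^2 + 5)/(2y)
Numerator: 3*10^2 + 5 = 305
Denominator: 2*32.4037 = 64.8074
dy/dx = 305/64.8074 = 4.7063

4.7063


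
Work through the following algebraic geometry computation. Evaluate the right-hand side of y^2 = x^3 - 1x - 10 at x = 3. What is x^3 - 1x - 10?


Compute x^3 - 1x - 10 at x = 3:
x^3 = 3^3 = 27
(-1)*x = (-1)*3 = -3
Sum: 27 - 3 - 10 = 14

14


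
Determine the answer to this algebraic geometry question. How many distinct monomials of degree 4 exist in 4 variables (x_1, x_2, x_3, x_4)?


The number of degree-4 monomials in 4 variables is C(d+n-1, n-1).
= C(4+4-1, 4-1) = C(7, 3)
= 35

35


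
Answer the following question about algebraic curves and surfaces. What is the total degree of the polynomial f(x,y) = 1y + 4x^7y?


Examine each term for its total degree (sum of exponents).
  Term '1y' has total degree 0+1 = 1.
  Term '4x^7y' has total degree 7+1 = 8.
The maximum total degree among all terms is 8.

8


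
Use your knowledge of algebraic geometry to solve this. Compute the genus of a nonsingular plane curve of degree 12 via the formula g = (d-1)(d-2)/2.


Using the genus formula for smooth plane curves:
g = (d-1)(d-2)/2
g = (12-1)(12-2)/2
g = 11*10/2
g = 110/2 = 55

55


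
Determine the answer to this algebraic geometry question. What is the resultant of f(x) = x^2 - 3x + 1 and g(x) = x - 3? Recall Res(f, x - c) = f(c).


For Res(f, x - c), we evaluate f at x = c.
f(3) = 3^2 - 3*3 + 1
= 9 - 9 + 1
= 0 + 1 = 1
Res(f, g) = 1

1


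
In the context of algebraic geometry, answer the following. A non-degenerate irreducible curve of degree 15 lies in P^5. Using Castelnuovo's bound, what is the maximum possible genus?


Castelnuovo's bound: write d - 1 = m(r-1) + epsilon with 0 <= epsilon < r-1.
d - 1 = 15 - 1 = 14
r - 1 = 5 - 1 = 4
14 = 3*4 + 2, so m = 3, epsilon = 2
pi(d, r) = m(m-1)(r-1)/2 + m*epsilon
= 3*2*4/2 + 3*2
= 24/2 + 6
= 12 + 6 = 18

18


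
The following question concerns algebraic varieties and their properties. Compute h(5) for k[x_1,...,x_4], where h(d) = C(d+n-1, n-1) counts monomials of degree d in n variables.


The Hilbert function for the polynomial ring in 4 variables is:
h(d) = C(d+n-1, n-1)
h(5) = C(5+4-1, 4-1) = C(8, 3)
= 8! / (3! * 5!)
= 56

56


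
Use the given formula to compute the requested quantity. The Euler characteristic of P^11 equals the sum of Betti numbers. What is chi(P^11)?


The complex projective space P^11 has one cell in each even real dimension 0, 2, ..., 22.
The cohomology groups are H^{2k}(P^11) = Z for k = 0,...,11, and 0 otherwise.
Euler characteristic = sum of Betti numbers = 1 per even-dimensional cohomology group.
chi(P^11) = 11 + 1 = 12

12


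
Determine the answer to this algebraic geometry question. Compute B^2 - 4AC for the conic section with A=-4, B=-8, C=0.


The discriminant of a conic Ax^2 + Bxy + Cy^2 + ... = 0 is B^2 - 4AC.
B^2 = (-8)^2 = 64
4AC = 4*(-4)*0 = 0
Discriminant = 64 + 0 = 64

64


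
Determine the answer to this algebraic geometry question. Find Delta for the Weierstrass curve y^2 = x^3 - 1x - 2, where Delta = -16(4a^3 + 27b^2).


Compute each component:
4a^3 = 4*(-1)^3 = 4*(-1) = -4
27b^2 = 27*(-2)^2 = 27*4 = 108
4a^3 + 27b^2 = -4 + 108 = 104
Delta = -16*104 = -1664

-1664


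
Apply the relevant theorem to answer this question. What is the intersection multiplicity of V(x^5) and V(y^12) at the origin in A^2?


The intersection multiplicity of V(x^a) and V(y^b) at the origin is:
I(O; V(x^5), V(y^12)) = dim_k(k[x,y]/(x^5, y^12))
A basis for k[x,y]/(x^5, y^12) is the set of monomials x^i * y^j
where 0 <= i < 5 and 0 <= j < 12.
The number of such monomials is 5 * 12 = 60

60


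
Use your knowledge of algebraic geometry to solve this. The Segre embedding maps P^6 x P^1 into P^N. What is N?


The Segre embedding maps P^m x P^n into P^N via
all products of coordinates from each factor.
N = (m+1)(n+1) - 1
N = (6+1)(1+1) - 1
N = 7*2 - 1
N = 14 - 1 = 13

13


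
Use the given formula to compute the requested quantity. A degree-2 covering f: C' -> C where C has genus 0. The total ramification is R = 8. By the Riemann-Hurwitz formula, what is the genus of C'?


Riemann-Hurwitz formula: 2g' - 2 = d(2g - 2) + R
Given: d = 2, g = 0, R = 8
2g' - 2 = 2*(2*0 - 2) + 8
2g' - 2 = 2*(-2) + 8
2g' - 2 = -4 + 8 = 4
2g' = 6
g' = 3

3


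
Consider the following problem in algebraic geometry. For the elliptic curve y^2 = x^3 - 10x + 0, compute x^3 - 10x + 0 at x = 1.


Compute x^3 - 10x + 0 at x = 1:
x^3 = 1^3 = 1
(-10)*x = (-10)*1 = -10
Sum: 1 - 10 + 0 = -9

-9


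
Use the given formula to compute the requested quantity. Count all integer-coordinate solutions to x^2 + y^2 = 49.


Systematically check integer values of x where x^2 <= 49.
For each valid x, check if 49 - x^2 is a perfect square.
x=0: 49 - 0 = 49, sqrt = 7 (valid)
x=7: 49 - 49 = 0, sqrt = 0 (valid)
Total integer solutions found: 4

4


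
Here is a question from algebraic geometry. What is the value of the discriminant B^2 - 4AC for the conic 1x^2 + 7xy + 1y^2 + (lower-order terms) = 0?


The discriminant of a conic Ax^2 + Bxy + Cy^2 + ... = 0 is B^2 - 4AC.
B^2 = 7^2 = 49
4AC = 4*1*1 = 4
Discriminant = 49 - 4 = 45

45


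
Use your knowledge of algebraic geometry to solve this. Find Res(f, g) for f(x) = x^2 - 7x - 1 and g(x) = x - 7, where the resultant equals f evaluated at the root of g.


For Res(f, x - c), we evaluate f at x = c.
f(7) = 7^2 - 7*7 - 1
= 49 - 49 - 1
= 0 - 1 = -1
Res(f, g) = -1

-1


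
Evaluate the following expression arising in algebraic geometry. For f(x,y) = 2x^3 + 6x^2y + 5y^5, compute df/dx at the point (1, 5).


df/dx = 3*2*x^2 + 2*6*x^1*y
At (1,5): 3*2*1^2 + 2*6*1^1*5
= 6 + 60
= 66

66


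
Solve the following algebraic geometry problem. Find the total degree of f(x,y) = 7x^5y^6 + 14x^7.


Examine each term for its total degree (sum of exponents).
  Term '7x^5y^6' has total degree 5+6 = 11.
  Term '14x^7' has total degree 7+0 = 7.
The maximum total degree among all terms is 11.

11


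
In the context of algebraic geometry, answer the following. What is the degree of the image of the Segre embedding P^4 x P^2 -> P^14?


The degree of the Segre variety P^4 x P^2 is C(m+n, m).
= C(6, 4)
= 15

15


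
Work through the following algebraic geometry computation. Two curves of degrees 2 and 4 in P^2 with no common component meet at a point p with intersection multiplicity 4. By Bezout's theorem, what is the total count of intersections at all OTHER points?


By Bezout's theorem, the total intersection number is d1 * d2.
Total = 2 * 4 = 8
Intersection multiplicity at p = 4
Remaining intersections = 8 - 4 = 4

4


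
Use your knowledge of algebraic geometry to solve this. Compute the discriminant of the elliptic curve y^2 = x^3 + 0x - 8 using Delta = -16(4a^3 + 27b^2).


Compute each component:
4a^3 = 4*0^3 = 4*0 = 0
27b^2 = 27*(-8)^2 = 27*64 = 1728
4a^3 + 27b^2 = 0 + 1728 = 1728
Delta = -16*1728 = -27648

-27648


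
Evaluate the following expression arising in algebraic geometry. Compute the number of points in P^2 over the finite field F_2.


P^2(F_2) has (q^(n+1) - 1)/(q - 1) points.
= 2^2 + 2^1 + 2^0
= 4 + 2 + 1
= 7

7


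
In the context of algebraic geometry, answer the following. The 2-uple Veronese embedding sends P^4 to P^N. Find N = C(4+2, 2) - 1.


The Veronese embedding v_d: P^n -> P^N maps each point to all
degree-d monomials in n+1 homogeneous coordinates.
N = C(n+d, d) - 1
N = C(4+2, 2) - 1
N = C(6, 2) - 1
C(6, 2) = 15
N = 15 - 1 = 14

14


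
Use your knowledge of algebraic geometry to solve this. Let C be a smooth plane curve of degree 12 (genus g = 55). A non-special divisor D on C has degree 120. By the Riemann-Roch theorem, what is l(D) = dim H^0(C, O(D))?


First, compute the genus of a smooth plane curve of degree 12:
g = (d-1)(d-2)/2 = (12-1)(12-2)/2 = 55
For a non-special divisor D (i.e., h^1(D) = 0), Riemann-Roch gives:
l(D) = deg(D) - g + 1
Since deg(D) = 120 >= 2g - 1 = 109, D is non-special.
l(D) = 120 - 55 + 1 = 66

66


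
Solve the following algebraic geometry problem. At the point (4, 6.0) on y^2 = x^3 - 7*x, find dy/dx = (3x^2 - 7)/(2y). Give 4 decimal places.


Using implicit differentiation of y^2 = x^3 - 7*x:
2y * dy/dx = 3x^2 - 7
dy/dx = (3x^2 - 7)/(2y)
Numerator: 3*4^2 - 7 = 41
Denominator: 2*6.0 = 12.0
dy/dx = 41/12.0 = 3.4167

3.4167


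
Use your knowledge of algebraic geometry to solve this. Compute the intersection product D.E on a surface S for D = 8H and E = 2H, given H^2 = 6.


Using bilinearity of the intersection pairing on a surface S:
(aH).(bH) = ab * (H.H)
We have H^2 = 6.
D.E = (8H).(2H) = 8*2*6
= 16*6
= 96

96


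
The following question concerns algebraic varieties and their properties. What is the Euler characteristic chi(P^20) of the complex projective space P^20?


The complex projective space P^20 has one cell in each even real dimension 0, 2, ..., 40.
The cohomology groups are H^{2k}(P^20) = Z for k = 0,...,20, and 0 otherwise.
Euler characteristic = sum of Betti numbers = 1 per even-dimensional cohomology group.
chi(P^20) = 20 + 1 = 21

21


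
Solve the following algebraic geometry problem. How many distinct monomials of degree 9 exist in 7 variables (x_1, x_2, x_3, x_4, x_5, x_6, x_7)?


The number of degree-9 monomials in 7 variables is C(d+n-1, n-1).
= C(9+7-1, 7-1) = C(15, 6)
= 5005

5005


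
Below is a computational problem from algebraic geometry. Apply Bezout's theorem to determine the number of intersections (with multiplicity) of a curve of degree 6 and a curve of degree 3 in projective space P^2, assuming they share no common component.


Bezout's theorem states the intersection count equals the product of degrees.
Intersection count = 6 * 3 = 18

18


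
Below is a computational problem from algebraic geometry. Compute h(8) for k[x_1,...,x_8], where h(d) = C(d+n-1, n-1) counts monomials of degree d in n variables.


The Hilbert function for the polynomial ring in 8 variables is:
h(d) = C(d+n-1, n-1)
h(8) = C(8+8-1, 8-1) = C(15, 7)
= 15! / (7! * 8!)
= 6435

6435


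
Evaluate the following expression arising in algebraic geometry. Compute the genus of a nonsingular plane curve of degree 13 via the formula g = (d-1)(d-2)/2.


Using the genus formula for smooth plane curves:
g = (d-1)(d-2)/2
g = (13-1)(13-2)/2
g = 12*11/2
g = 132/2 = 66

66


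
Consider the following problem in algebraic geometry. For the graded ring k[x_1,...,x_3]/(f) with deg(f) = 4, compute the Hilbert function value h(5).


For R = k[x_1,...,x_n]/(f) with f homogeneous of degree e:
The Hilbert series is (1 - t^e)/(1 - t)^n.
So h(d) = C(d+n-1, n-1) - C(d-e+n-1, n-1) for d >= e.
With n=3, e=4, d=5:
C(5+3-1, 3-1) = C(7, 2) = 21
C(5-4+3-1, 3-1) = C(3, 2) = 3
h(5) = 21 - 3 = 18

18


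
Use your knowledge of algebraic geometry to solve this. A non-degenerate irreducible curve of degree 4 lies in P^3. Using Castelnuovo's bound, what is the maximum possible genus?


Castelnuovo's bound: write d - 1 = m(r-1) + epsilon with 0 <= epsilon < r-1.
d - 1 = 4 - 1 = 3
r - 1 = 3 - 1 = 2
3 = 1*2 + 1, so m = 1, epsilon = 1
pi(d, r) = m(m-1)(r-1)/2 + m*epsilon
= 1*0*2/2 + 1*1
= 0/2 + 1
= 0 + 1 = 1

1


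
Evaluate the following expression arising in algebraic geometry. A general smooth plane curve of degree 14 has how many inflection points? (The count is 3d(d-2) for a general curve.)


For a general smooth plane curve C of degree d, the inflection points are
the intersection of C with its Hessian curve, which has degree 3(d-2).
By Bezout, the total intersection number is d * 3(d-2) = 14 * 36 = 504.
For a general curve every flex is ordinary, so each contributes
multiplicity 1 to C·Hess(C), and the number of distinct inflection
points is 3d(d-2).
Inflection points = 3*14*(14-2) = 3*14*12 = 504

504


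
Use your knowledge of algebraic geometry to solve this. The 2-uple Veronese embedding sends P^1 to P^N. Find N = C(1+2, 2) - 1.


The Veronese embedding v_d: P^n -> P^N maps each point to all
degree-d monomials in n+1 homogeneous coordinates.
N = C(n+d, d) - 1
N = C(1+2, 2) - 1
N = C(3, 2) - 1
C(3, 2) = 3
N = 3 - 1 = 2

2


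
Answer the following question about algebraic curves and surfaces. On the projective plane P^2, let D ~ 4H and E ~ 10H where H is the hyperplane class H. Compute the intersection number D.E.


Using bilinearity of the intersection pairing on the projective plane P^2:
(aH).(bH) = ab * (H.H)
We have H^2 = 1 (Bezout).
D.E = (4H).(10H) = 4*10*1
= 40*1
= 40

40


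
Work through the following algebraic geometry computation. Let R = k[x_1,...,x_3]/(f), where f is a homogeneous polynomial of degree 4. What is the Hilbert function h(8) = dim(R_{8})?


For R = k[x_1,...,x_n]/(f) with f homogeneous of degree e:
The Hilbert series is (1 - t^e)/(1 - t)^n.
So h(d) = C(d+n-1, n-1) - C(d-e+n-1, n-1) for d >= e.
With n=3, e=4, d=8:
C(8+3-1, 3-1) = C(10, 2) = 45
C(8-4+3-1, 3-1) = C(6, 2) = 15
h(8) = 45 - 15 = 30

30


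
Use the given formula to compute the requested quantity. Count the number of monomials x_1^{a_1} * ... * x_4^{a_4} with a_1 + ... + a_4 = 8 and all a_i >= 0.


The number of degree-8 monomials in 4 variables is C(d+n-1, n-1).
= C(8+4-1, 4-1) = C(11, 3)
= 165

165


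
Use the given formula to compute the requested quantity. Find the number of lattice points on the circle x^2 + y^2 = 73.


Systematically check integer values of x where x^2 <= 73.
For each valid x, check if 73 - x^2 is a perfect square.
x=3: 73 - 9 = 64, sqrt = 8 (valid)
x=8: 73 - 64 = 9, sqrt = 3 (valid)
Total integer solutions found: 8

8


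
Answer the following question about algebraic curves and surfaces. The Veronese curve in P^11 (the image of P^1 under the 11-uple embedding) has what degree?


The rational normal curve in P^11 is the image of P^1 under the 11-uple Veronese.
A general hyperplane in P^11 pulls back to a degree-11 form on P^1, which has 11 zeros,
so the curve meets a general hyperplane in 11 points. Degree = 11.

11


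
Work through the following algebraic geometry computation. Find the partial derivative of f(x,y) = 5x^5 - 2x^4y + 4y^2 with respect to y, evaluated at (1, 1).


df/dy = (-2)*x^4 + 2*4*y^1
At (1,1): (-2)*1^4 + 2*4*1^1
= -2 + 8
= 6

6


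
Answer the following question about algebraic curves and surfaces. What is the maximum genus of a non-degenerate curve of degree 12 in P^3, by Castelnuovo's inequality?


Castelnuovo's bound: write d - 1 = m(r-1) + epsilon with 0 <= epsilon < r-1.
d - 1 = 12 - 1 = 11
r - 1 = 3 - 1 = 2
11 = 5*2 + 1, so m = 5, epsilon = 1
pi(d, r) = m(m-1)(r-1)/2 + m*epsilon
= 5*4*2/2 + 5*1
= 40/2 + 5
= 20 + 5 = 25

25


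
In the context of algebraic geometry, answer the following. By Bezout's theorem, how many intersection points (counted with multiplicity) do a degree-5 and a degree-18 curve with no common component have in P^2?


Bezout's theorem states the intersection count equals the product of degrees.
Intersection count = 5 * 18 = 90

90


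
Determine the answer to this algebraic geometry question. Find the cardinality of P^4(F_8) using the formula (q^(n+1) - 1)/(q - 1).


P^4(F_8) has (q^(n+1) - 1)/(q - 1) points.
= 8^4 + 8^3 + 8^2 + 8^1 + 8^0
= 4096 + 512 + 64 + 8 + 1
= 4681

4681


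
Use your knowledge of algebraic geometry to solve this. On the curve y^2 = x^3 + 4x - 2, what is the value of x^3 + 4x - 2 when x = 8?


Compute x^3 + 4x - 2 at x = 8:
x^3 = 8^3 = 512
4*x = 4*8 = 32
Sum: 512 + 32 - 2 = 542

542


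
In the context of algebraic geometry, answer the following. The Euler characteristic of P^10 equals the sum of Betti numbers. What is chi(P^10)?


The complex projective space P^10 has one cell in each even real dimension 0, 2, ..., 20.
The cohomology groups are H^{2k}(P^10) = Z for k = 0,...,10, and 0 otherwise.
Euler characteristic = sum of Betti numbers = 1 per even-dimensional cohomology group.
chi(P^10) = 10 + 1 = 11

11


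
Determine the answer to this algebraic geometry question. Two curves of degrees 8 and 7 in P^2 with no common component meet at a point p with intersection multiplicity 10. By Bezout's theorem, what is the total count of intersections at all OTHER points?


By Bezout's theorem, the total intersection number is d1 * d2.
Total = 8 * 7 = 56
Intersection multiplicity at p = 10
Remaining intersections = 56 - 10 = 46

46


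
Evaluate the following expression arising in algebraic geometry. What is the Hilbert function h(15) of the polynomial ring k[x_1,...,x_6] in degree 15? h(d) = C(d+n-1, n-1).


The Hilbert function for the polynomial ring in 6 variables is:
h(d) = C(d+n-1, n-1)
h(15) = C(15+6-1, 6-1) = C(20, 5)
= 20! / (5! * 15!)
= 15504

15504


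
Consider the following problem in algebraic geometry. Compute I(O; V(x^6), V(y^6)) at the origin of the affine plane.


The intersection multiplicity of V(x^a) and V(y^b) at the origin is:
I(O; V(x^6), V(y^6)) = dim_k(k[x,y]/(x^6, y^6))
A basis for k[x,y]/(x^6, y^6) is the set of monomials x^i * y^j
where 0 <= i < 6 and 0 <= j < 6.
The number of such monomials is 6 * 6 = 36

36


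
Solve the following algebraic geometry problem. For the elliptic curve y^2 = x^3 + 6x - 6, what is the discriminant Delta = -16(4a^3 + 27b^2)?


Compute each component:
4a^3 = 4*6^3 = 4*216 = 864
27b^2 = 27*(-6)^2 = 27*36 = 972
4a^3 + 27b^2 = 864 + 972 = 1836
Delta = -16*1836 = -29376

-29376


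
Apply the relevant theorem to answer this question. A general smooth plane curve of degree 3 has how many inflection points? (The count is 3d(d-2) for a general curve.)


For a general smooth plane curve C of degree d, the inflection points are
the intersection of C with its Hessian curve, which has degree 3(d-2).
By Bezout, the total intersection number is d * 3(d-2) = 3 * 3 = 9.
For a general curve every flex is ordinary, so each contributes
multiplicity 1 to C·Hess(C), and the number of distinct inflection
points is 3d(d-2).
Inflection points = 3*3*(3-2) = 3*3*1 = 9

9


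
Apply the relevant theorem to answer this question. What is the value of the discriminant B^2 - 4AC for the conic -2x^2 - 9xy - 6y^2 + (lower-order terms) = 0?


The discriminant of a conic Ax^2 + Bxy + Cy^2 + ... = 0 is B^2 - 4AC.
B^2 = (-9)^2 = 81
4AC = 4*(-2)*(-6) = 48
Discriminant = 81 - 48 = 33

33


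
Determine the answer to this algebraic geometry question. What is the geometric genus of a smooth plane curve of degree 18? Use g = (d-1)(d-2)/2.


Using the genus formula for smooth plane curves:
g = (d-1)(d-2)/2
g = (18-1)(18-2)/2
g = 17*16/2
g = 272/2 = 136

136


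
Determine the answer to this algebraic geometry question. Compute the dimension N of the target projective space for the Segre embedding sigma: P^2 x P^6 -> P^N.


The Segre embedding maps P^m x P^n into P^N via
all products of coordinates from each factor.
N = (m+1)(n+1) - 1
N = (2+1)(6+1) - 1
N = 3*7 - 1
N = 21 - 1 = 20

20


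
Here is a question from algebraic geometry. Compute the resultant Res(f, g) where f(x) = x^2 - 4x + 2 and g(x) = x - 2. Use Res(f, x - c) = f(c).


For Res(f, x - c), we evaluate f at x = c.
f(2) = 2^2 - 4*2 + 2
= 4 - 8 + 2
= -4 + 2 = -2
Res(f, g) = -2

-2


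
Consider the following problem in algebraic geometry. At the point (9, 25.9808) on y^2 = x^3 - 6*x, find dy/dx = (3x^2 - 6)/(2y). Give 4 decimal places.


Using implicit differentiation of y^2 = x^3 - 6*x:
2y * dy/dx = 3x^2 - 6
dy/dx = (3x^2 - 6)/(2y)
Numerator: 3*9^2 - 6 = 237
Denominator: 2*25.9808 = 51.9616
dy/dx = 237/51.9616 = 4.5611

4.5611


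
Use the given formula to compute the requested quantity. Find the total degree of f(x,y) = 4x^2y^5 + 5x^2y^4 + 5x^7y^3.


Examine each term for its total degree (sum of exponents).
  Term '4x^2y^5' has total degree 2+5 = 7.
  Term '5x^2y^4' has total degree 2+4 = 6.
  Term '5x^7y^3' has total degree 7+3 = 10.
The maximum total degree among all terms is 10.

10


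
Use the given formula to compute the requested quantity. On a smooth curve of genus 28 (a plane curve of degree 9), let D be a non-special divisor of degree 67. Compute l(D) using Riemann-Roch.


First, compute the genus of a smooth plane curve of degree 9:
g = (d-1)(d-2)/2 = (9-1)(9-2)/2 = 28
For a non-special divisor D (i.e., h^1(D) = 0), Riemann-Roch gives:
l(D) = deg(D) - g + 1
Since deg(D) = 67 >= 2g - 1 = 55, D is non-special.
l(D) = 67 - 28 + 1 = 40

40


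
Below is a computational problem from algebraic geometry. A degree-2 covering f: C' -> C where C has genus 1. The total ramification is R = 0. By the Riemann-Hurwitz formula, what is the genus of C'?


Riemann-Hurwitz formula: 2g' - 2 = d(2g - 2) + R
Given: d = 2, g = 1, R = 0
2g' - 2 = 2*(2*1 - 2) + 0
2g' - 2 = 2*0 + 0
2g' - 2 = 0 + 0 = 0
2g' = 2
g' = 1

1


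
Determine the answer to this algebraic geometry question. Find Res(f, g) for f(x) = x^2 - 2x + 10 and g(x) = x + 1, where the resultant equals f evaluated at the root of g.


For Res(f, x - c), we evaluate f at x = c.
f(-1) = (-1)^2 - 2*(-1) + 10
= 1 + 2 + 10
= 3 + 10 = 13
Res(f, g) = 13

13
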